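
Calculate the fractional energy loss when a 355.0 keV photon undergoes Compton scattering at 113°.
0.4914 (or 49.14%)

Calculate initial and final photon energies:

Initial: E₀ = 355.0 keV → λ₀ = 3.4925 pm
Compton shift: Δλ = 3.3743 pm
Final wavelength: λ' = 6.8669 pm
Final energy: E' = 180.5545 keV

Fractional energy loss:
(E₀ - E')/E₀ = (355.0000 - 180.5545)/355.0000
= 174.4455/355.0000
= 0.4914
= 49.14%

(Intermediate values are shown rounded; full precision is carried through to the final answer.)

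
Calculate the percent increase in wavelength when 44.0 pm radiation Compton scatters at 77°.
4.2739%

Calculate the Compton shift:
Δλ = λ_C(1 - cos(77°))
Δλ = 2.4263 × (1 - cos(77°))
Δλ = 2.4263 × 0.7750
Δλ = 1.8805 pm

Percentage change:
(Δλ/λ₀) × 100 = (1.8805/44.0) × 100
= 4.2739%

(Intermediate values are shown rounded; full precision is carried through to the final answer.)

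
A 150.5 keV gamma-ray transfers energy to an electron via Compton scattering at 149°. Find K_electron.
53.2134 keV

By energy conservation: K_e = E_initial - E_final

First find the scattered photon energy:
Initial wavelength: λ = hc/E = 8.2382 pm
Compton shift: Δλ = λ_C(1 - cos(149°)) = 4.5061 pm
Final wavelength: λ' = 8.2382 + 4.5061 = 12.7442 pm
Final photon energy: E' = hc/λ' = 97.2866 keV

Electron kinetic energy:
K_e = E - E' = 150.5000 - 97.2866 = 53.2134 keV

(Intermediate values are shown rounded; full precision is carried through to the final answer.)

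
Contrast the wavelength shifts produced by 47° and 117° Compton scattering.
117° produces the larger shift by a factor of 4.572

Calculate both shifts using Δλ = λ_C(1 - cos θ):

For θ₁ = 47°:
Δλ₁ = 2.4263 × (1 - cos(47°))
Δλ₁ = 2.4263 × 0.3180
Δλ₁ = 0.7716 pm

For θ₂ = 117°:
Δλ₂ = 2.4263 × (1 - cos(117°))
Δλ₂ = 2.4263 × 1.4540
Δλ₂ = 3.5278 pm

The 117° angle produces the larger shift.
Ratio: 3.5278/0.7716 = 4.572

(Intermediate values are shown rounded; full precision is carried through to the final answer.)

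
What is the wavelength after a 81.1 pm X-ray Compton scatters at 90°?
83.5263 pm

Using the Compton scattering formula:
λ' = λ + Δλ = λ + λ_C(1 - cos θ)

Given:
- Initial wavelength λ = 81.1 pm
- Scattering angle θ = 90°
- Compton wavelength λ_C ≈ 2.4263 pm

Calculate the shift:
Δλ = 2.4263 × (1 - cos(90°))
Δλ = 2.4263 × 1.0000
Δλ = 2.4263 pm

Final wavelength:
λ' = 81.1 + 2.4263 = 83.5263 pm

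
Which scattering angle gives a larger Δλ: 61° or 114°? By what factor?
114° produces the larger shift by a factor of 2.731

Calculate both shifts using Δλ = λ_C(1 - cos θ):

For θ₁ = 61°:
Δλ₁ = 2.4263 × (1 - cos(61°))
Δλ₁ = 2.4263 × 0.5152
Δλ₁ = 1.2500 pm

For θ₂ = 114°:
Δλ₂ = 2.4263 × (1 - cos(114°))
Δλ₂ = 2.4263 × 1.4067
Δλ₂ = 3.4132 pm

The 114° angle produces the larger shift.
Ratio: 3.4132/1.2500 = 2.731

(Intermediate values are shown rounded; full precision is carried through to the final answer.)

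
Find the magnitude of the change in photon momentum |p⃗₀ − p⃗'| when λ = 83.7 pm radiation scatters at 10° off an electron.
1.3796e-24 kg·m/s

Photon momentum magnitude is p = h/λ.

Initial momentum:
p₀ = h/λ = 6.6261e-34/8.3700e-11 = 7.9165e-24 kg·m/s

After scattering:
λ' = λ + Δλ = 83.7 + 0.0369 = 83.7369 pm
p' = h/λ' = 6.6261e-34/8.3737e-11 = 7.9130e-24 kg·m/s

Momentum is a vector; the scattered photon's direction makes angle θ = 10° with the incident direction. The magnitude of the vector change Δp⃗ = p⃗₀ − p⃗' is found from the law of cosines:
|Δp⃗|² = p₀² + p'² − 2p₀p'cos θ
|Δp⃗|² = (7.9165e-24)² + (7.9130e-24)² − 2·7.9165e-24·7.9130e-24·cos(10°)
|Δp⃗| = 1.3796e-24 kg·m/s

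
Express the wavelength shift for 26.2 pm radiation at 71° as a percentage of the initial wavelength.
6.2457%

Calculate the Compton shift:
Δλ = λ_C(1 - cos(71°))
Δλ = 2.4263 × (1 - cos(71°))
Δλ = 2.4263 × 0.6744
Δλ = 1.6364 pm

Percentage change:
(Δλ/λ₀) × 100 = (1.6364/26.2) × 100
= 6.2457%

(Intermediate values are shown rounded; full precision is carried through to the final answer.)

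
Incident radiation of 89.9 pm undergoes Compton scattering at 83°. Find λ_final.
92.0306 pm

Using the Compton scattering formula:
λ' = λ + Δλ = λ + λ_C(1 - cos θ)

Given:
- Initial wavelength λ = 89.9 pm
- Scattering angle θ = 83°
- Compton wavelength λ_C ≈ 2.4263 pm

Calculate the shift:
Δλ = 2.4263 × (1 - cos(83°))
Δλ = 2.4263 × 0.8781
Δλ = 2.1306 pm

Final wavelength:
λ' = 89.9 + 2.1306 = 92.0306 pm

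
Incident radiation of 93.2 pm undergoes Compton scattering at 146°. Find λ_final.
97.6378 pm

Using the Compton scattering formula:
λ' = λ + Δλ = λ + λ_C(1 - cos θ)

Given:
- Initial wavelength λ = 93.2 pm
- Scattering angle θ = 146°
- Compton wavelength λ_C ≈ 2.4263 pm

Calculate the shift:
Δλ = 2.4263 × (1 - cos(146°))
Δλ = 2.4263 × 1.8290
Δλ = 4.4378 pm

Final wavelength:
λ' = 93.2 + 4.4378 = 97.6378 pm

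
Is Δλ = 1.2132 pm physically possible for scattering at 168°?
No, inconsistent

Calculate the expected shift for θ = 168°:

Δλ_expected = λ_C(1 - cos(168°))
Δλ_expected = 2.4263 × (1 - cos(168°))
Δλ_expected = 2.4263 × 1.9781
Δλ_expected = 4.7996 pm

Given shift: 1.2132 pm
Expected shift: 4.7996 pm
Difference: 3.5864 pm

The values do not match. The given shift corresponds to θ ≈ 60.0°, not 168°.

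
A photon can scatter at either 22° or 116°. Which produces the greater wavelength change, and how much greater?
116° produces the larger shift by a factor of 19.753

Calculate both shifts using Δλ = λ_C(1 - cos θ):

For θ₁ = 22°:
Δλ₁ = 2.4263 × (1 - cos(22°))
Δλ₁ = 2.4263 × 0.0728
Δλ₁ = 0.1767 pm

For θ₂ = 116°:
Δλ₂ = 2.4263 × (1 - cos(116°))
Δλ₂ = 2.4263 × 1.4384
Δλ₂ = 3.4899 pm

The 116° angle produces the larger shift.
Ratio: 3.4899/0.1767 = 19.753

(Intermediate values are shown rounded; full precision is carried through to the final answer.)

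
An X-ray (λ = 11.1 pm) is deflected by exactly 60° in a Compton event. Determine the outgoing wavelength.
12.3132 pm

Using the Compton formula: λ' = λ + λ_C(1 − cos θ)

For θ = 60°, cos θ = 1/2 (exact) = 0.5000, so:
1 − cos 60° = 1 − (1/2) = 0.5000

Δλ = λ_C × 0.5000 = 2.4263 × 0.5000 = 1.2132 pm

λ' = 11.1 + 1.2132 = 12.3132 pm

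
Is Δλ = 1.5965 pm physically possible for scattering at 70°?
Yes, consistent

Calculate the expected shift for θ = 70°:

Δλ_expected = λ_C(1 - cos(70°))
Δλ_expected = 2.4263 × (1 - cos(70°))
Δλ_expected = 2.4263 × 0.6580
Δλ_expected = 1.5965 pm

Given shift: 1.5965 pm
Expected shift: 1.5965 pm
Difference: 0.0000 pm

The values match. This is consistent with Compton scattering at the stated angle.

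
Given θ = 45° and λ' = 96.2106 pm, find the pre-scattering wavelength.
95.5000 pm

From λ' = λ + Δλ, we have λ = λ' - Δλ

First calculate the Compton shift:
Δλ = λ_C(1 - cos θ)
Δλ = 2.4263 × (1 - cos(45°))
Δλ = 2.4263 × 0.2929
Δλ = 0.7106 pm

Initial wavelength:
λ = λ' - Δλ
λ = 96.2106 - 0.7106
λ = 95.5000 pm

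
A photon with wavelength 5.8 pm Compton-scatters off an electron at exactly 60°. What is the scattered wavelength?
7.0132 pm

Using the Compton formula: λ' = λ + λ_C(1 − cos θ)

For θ = 60°, cos θ = 1/2 (exact) = 0.5000, so:
1 − cos 60° = 1 − (1/2) = 0.5000

Δλ = λ_C × 0.5000 = 2.4263 × 0.5000 = 1.2132 pm

λ' = 5.8 + 1.2132 = 7.0132 pm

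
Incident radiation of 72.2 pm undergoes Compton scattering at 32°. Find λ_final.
72.5687 pm

Using the Compton scattering formula:
λ' = λ + Δλ = λ + λ_C(1 - cos θ)

Given:
- Initial wavelength λ = 72.2 pm
- Scattering angle θ = 32°
- Compton wavelength λ_C ≈ 2.4263 pm

Calculate the shift:
Δλ = 2.4263 × (1 - cos(32°))
Δλ = 2.4263 × 0.1520
Δλ = 0.3687 pm

Final wavelength:
λ' = 72.2 + 0.3687 = 72.5687 pm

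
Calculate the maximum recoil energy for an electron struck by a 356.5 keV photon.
207.6673 keV

Maximum energy transfer occurs at θ = 180° (backscattering).

Initial photon: E₀ = 356.5 keV → λ₀ = 3.4778 pm

Maximum Compton shift (at 180°):
Δλ_max = 2λ_C = 2 × 2.4263 = 4.8526 pm

Final wavelength:
λ' = 3.4778 + 4.8526 = 8.3304 pm

Minimum photon energy (maximum energy to electron):
E'_min = hc/λ' = 148.8327 keV

Maximum electron kinetic energy:
K_max = E₀ - E'_min = 356.5000 - 148.8327 = 207.6673 keV

(Intermediate values are shown rounded; full precision is carried through to the final answer.)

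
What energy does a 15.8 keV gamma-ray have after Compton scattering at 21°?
15.7676 keV

First convert energy to wavelength:
λ = hc/E, with hc ≈ 1239.842 keV·pm (i.e. 1239.842 eV·nm)

For E = 15.8 keV = 15800 eV:
λ = 1239.842 keV·pm / 15.8 keV
λ = 78.4710 pm

Calculate the Compton shift:
Δλ = λ_C(1 - cos(21°)) = 2.4263 × 0.0664
Δλ = 0.1612 pm

Final wavelength:
λ' = 78.4710 + 0.1612 = 78.6322 pm

Final energy:
E' = hc/λ' = 1239.842 / 78.6322 = 15.7676 keV

(Intermediate values are shown rounded; full precision is carried through to the final answer.)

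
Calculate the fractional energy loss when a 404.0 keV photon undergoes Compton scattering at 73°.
0.3588 (or 35.88%)

Calculate initial and final photon energies:

Initial: E₀ = 404.0 keV → λ₀ = 3.0689 pm
Compton shift: Δλ = 1.7169 pm
Final wavelength: λ' = 4.7858 pm
Final energy: E' = 259.0646 keV

Fractional energy loss:
(E₀ - E')/E₀ = (404.0000 - 259.0646)/404.0000
= 144.9354/404.0000
= 0.3588
= 35.88%

(Intermediate values are shown rounded; full precision is carried through to the final answer.)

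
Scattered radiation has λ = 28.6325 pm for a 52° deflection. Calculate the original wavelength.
27.7000 pm

From λ' = λ + Δλ, we have λ = λ' - Δλ

First calculate the Compton shift:
Δλ = λ_C(1 - cos θ)
Δλ = 2.4263 × (1 - cos(52°))
Δλ = 2.4263 × 0.3843
Δλ = 0.9325 pm

Initial wavelength:
λ = λ' - Δλ
λ = 28.6325 - 0.9325
λ = 27.7000 pm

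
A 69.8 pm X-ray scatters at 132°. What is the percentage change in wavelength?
5.8020%

Calculate the Compton shift:
Δλ = λ_C(1 - cos(132°))
Δλ = 2.4263 × (1 - cos(132°))
Δλ = 2.4263 × 1.6691
Δλ = 4.0498 pm

Percentage change:
(Δλ/λ₀) × 100 = (4.0498/69.8) × 100
= 5.8020%

(Intermediate values are shown rounded; full precision is carried through to the final answer.)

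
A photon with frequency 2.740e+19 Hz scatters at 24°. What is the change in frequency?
5.154e+17 Hz (decrease)

Convert frequency to wavelength (c = 299792458 m/s):
λ₀ = c/f₀ = 299792458/2.740e+19 = 1.0941331e-11 m = 10.9413 pm

Calculate Compton shift:
Δλ = λ_C(1 - cos(24°)) = 0.2098 pm

Final wavelength:
λ' = λ₀ + Δλ = 10.9413 + 0.2098 = 11.1511 pm

Final frequency:
f' = c/λ' = 299792458/1.1151096e-11 = 2.6884573e+19 Hz

Frequency shift (decrease):
Δf = f₀ - f' = 2.740e+19 - 2.6884573e+19 = 5.154e+17 Hz

(Intermediate values are shown rounded; full precision is carried through to the final answer.)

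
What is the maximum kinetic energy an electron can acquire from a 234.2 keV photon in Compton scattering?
112.0067 keV

Maximum energy transfer occurs at θ = 180° (backscattering).

Initial photon: E₀ = 234.2 keV → λ₀ = 5.2939 pm

Maximum Compton shift (at 180°):
Δλ_max = 2λ_C = 2 × 2.4263 = 4.8526 pm

Final wavelength:
λ' = 5.2939 + 4.8526 = 10.1466 pm

Minimum photon energy (maximum energy to electron):
E'_min = hc/λ' = 122.1933 keV

Maximum electron kinetic energy:
K_max = E₀ - E'_min = 234.2000 - 122.1933 = 112.0067 keV

(Intermediate values are shown rounded; full precision is carried through to the final answer.)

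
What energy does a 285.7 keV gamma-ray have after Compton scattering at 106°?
166.7630 keV

First convert energy to wavelength:
λ = hc/E, with hc ≈ 1239.842 keV·pm (i.e. 1239.842 eV·nm)

For E = 285.7 keV = 285700 eV:
λ = 1239.842 keV·pm / 285.7 keV
λ = 4.3397 pm

Calculate the Compton shift:
Δλ = λ_C(1 - cos(106°)) = 2.4263 × 1.2756
Δλ = 3.0951 pm

Final wavelength:
λ' = 4.3397 + 3.0951 = 7.4348 pm

Final energy:
E' = hc/λ' = 1239.842 / 7.4348 = 166.7630 keV

(Intermediate values are shown rounded; full precision is carried through to the final answer.)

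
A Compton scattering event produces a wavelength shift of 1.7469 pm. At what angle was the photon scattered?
73.74°

From the Compton formula Δλ = λ_C(1 - cos θ), we can solve for θ:

cos θ = 1 - Δλ/λ_C

Given:
- Δλ = 1.7469 pm
- λ_C = h/(m_e·c) ≈ 2.42631024 pm

cos θ = 1 - 1.7469/2.42631024
cos θ = 1 - 0.719982
cos θ = 0.280018

θ = arccos(0.280018)
θ = 73.74°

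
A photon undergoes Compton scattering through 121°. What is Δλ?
3.6760 pm

Using the Compton scattering formula:
Δλ = λ_C(1 - cos θ)

where λ_C = h/(m_e·c) ≈ 2.4263 pm is the Compton wavelength of an electron.

For θ = 121°:
cos(121°) = -0.5150
1 - cos(121°) = 1.5150

Δλ = 2.4263 × 1.5150
Δλ = 3.6760 pm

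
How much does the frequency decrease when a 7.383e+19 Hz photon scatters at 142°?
3.814e+19 Hz (decrease)

Convert frequency to wavelength (c = 299792458 m/s):
λ₀ = c/f₀ = 299792458/7.383e+19 = 4.0605778e-12 m = 4.0606 pm

Calculate Compton shift:
Δλ = λ_C(1 - cos(142°)) = 4.3383 pm

Final wavelength:
λ' = λ₀ + Δλ = 4.0606 + 4.3383 = 8.3988 pm

Final frequency:
f' = c/λ' = 299792458/8.3988466e-12 = 3.5694480e+19 Hz

Frequency shift (decrease):
Δf = f₀ - f' = 7.383e+19 - 3.5694480e+19 = 3.814e+19 Hz

(Intermediate values are shown rounded; full precision is carried through to the final answer.)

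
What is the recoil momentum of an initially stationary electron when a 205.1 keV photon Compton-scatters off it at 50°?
8.7728e-23 kg·m/s

The electron is initially at rest, so by conservation of momentum:
p⃗_e = p⃗₀ − p⃗'  (incident photon momentum minus scattered photon momentum)

Photon momentum magnitudes (p = h/λ = E/c):
λ₀ = hc/E₀ = 6.0451 pm → p₀ = h/λ₀ = 1.0961e-22 kg·m/s
Δλ = λ_C(1 − cos 50°) = 0.8667 pm
λ' = 6.9118 pm → p' = h/λ' = 9.5866e-23 kg·m/s

The scattered photon makes angle θ = 50° with the incident direction, so by the law of cosines:
|p⃗_e|² = p₀² + p'² − 2p₀p'cos θ
|p⃗_e|² = (1.0961e-22)² + (9.5866e-23)² − 2·1.0961e-22·9.5866e-23·cos(50°)
|p⃗_e| = 8.7728e-23 kg·m/s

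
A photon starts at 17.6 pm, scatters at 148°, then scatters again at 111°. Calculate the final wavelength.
25.3798 pm

Apply Compton shift twice:

First scattering at θ₁ = 148°:
Δλ₁ = λ_C(1 - cos(148°))
Δλ₁ = 2.4263 × 1.8480
Δλ₁ = 4.4839 pm

After first scattering:
λ₁ = 17.6 + 4.4839 = 22.0839 pm

Second scattering at θ₂ = 111°:
Δλ₂ = λ_C(1 - cos(111°))
Δλ₂ = 2.4263 × 1.3584
Δλ₂ = 3.2958 pm

Final wavelength:
λ₂ = 22.0839 + 3.2958 = 25.3798 pm

Total shift: Δλ_total = 4.4839 + 3.2958 = 7.7798 pm

(Intermediate values are shown rounded; full precision is carried through to the final answer.)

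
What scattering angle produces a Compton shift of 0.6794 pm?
43.95°

From the Compton formula Δλ = λ_C(1 - cos θ), we can solve for θ:

cos θ = 1 - Δλ/λ_C

Given:
- Δλ = 0.6794 pm
- λ_C = h/(m_e·c) ≈ 2.42631024 pm

cos θ = 1 - 0.6794/2.42631024
cos θ = 1 - 0.280014
cos θ = 0.719986

θ = arccos(0.719986)
θ = 43.95°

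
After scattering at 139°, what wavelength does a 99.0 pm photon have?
103.2575 pm

Using the Compton scattering formula:
λ' = λ + Δλ = λ + λ_C(1 - cos θ)

Given:
- Initial wavelength λ = 99.0 pm
- Scattering angle θ = 139°
- Compton wavelength λ_C ≈ 2.4263 pm

Calculate the shift:
Δλ = 2.4263 × (1 - cos(139°))
Δλ = 2.4263 × 1.7547
Δλ = 4.2575 pm

Final wavelength:
λ' = 99.0 + 4.2575 = 103.2575 pm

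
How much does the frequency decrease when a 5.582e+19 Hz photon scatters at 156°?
2.588e+19 Hz (decrease)

Convert frequency to wavelength (c = 299792458 m/s):
λ₀ = c/f₀ = 299792458/5.582e+19 = 5.3706997e-12 m = 5.3707 pm

Calculate Compton shift:
Δλ = λ_C(1 - cos(156°)) = 4.6429 pm

Final wavelength:
λ' = λ₀ + Δλ = 5.3707 + 4.6429 = 10.0136 pm

Final frequency:
f' = c/λ' = 299792458/1.0013555e-11 = 2.9938665e+19 Hz

Frequency shift (decrease):
Δf = f₀ - f' = 5.582e+19 - 2.9938665e+19 = 2.588e+19 Hz

(Intermediate values are shown rounded; full precision is carried through to the final answer.)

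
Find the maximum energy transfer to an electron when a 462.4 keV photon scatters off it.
297.8325 keV

Maximum energy transfer occurs at θ = 180° (backscattering).

Initial photon: E₀ = 462.4 keV → λ₀ = 2.6813 pm

Maximum Compton shift (at 180°):
Δλ_max = 2λ_C = 2 × 2.4263 = 4.8526 pm

Final wavelength:
λ' = 2.6813 + 4.8526 = 7.5339 pm

Minimum photon energy (maximum energy to electron):
E'_min = hc/λ' = 164.5675 keV

Maximum electron kinetic energy:
K_max = E₀ - E'_min = 462.4000 - 164.5675 = 297.8325 keV

(Intermediate values are shown rounded; full precision is carried through to the final answer.)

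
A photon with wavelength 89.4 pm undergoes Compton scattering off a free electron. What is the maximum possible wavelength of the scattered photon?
94.2526 pm (at θ = 180°)

The Compton shift is Δλ = λ_C(1 − cos θ).

Since cos θ ranges from −1 to 1, the factor (1 − cos θ) ranges from 0 to 2; the maximum shift occurs at θ = 180° (backscattering):
Δλ_max = 2λ_C = 2 × 2.4263 pm = 4.8526 pm

Maximum scattered wavelength:
λ'_max = λ₀ + Δλ_max = 89.4 + 4.8526 = 94.2526 pm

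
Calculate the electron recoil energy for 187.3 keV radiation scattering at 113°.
63.2401 keV

By energy conservation: K_e = E_initial - E_final

First find the scattered photon energy:
Initial wavelength: λ = hc/E = 6.6196 pm
Compton shift: Δλ = λ_C(1 - cos(113°)) = 3.3743 pm
Final wavelength: λ' = 6.6196 + 3.3743 = 9.9939 pm
Final photon energy: E' = hc/λ' = 124.0599 keV

Electron kinetic energy:
K_e = E - E' = 187.3000 - 124.0599 = 63.2401 keV

(Intermediate values are shown rounded; full precision is carried through to the final answer.)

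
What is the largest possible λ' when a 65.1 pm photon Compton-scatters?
69.9526 pm (at θ = 180°)

The Compton shift is Δλ = λ_C(1 − cos θ).

Since cos θ ranges from −1 to 1, the factor (1 − cos θ) ranges from 0 to 2; the maximum shift occurs at θ = 180° (backscattering):
Δλ_max = 2λ_C = 2 × 2.4263 pm = 4.8526 pm

Maximum scattered wavelength:
λ'_max = λ₀ + Δλ_max = 65.1 + 4.8526 = 69.9526 pm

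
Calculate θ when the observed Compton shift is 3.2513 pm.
109.88°

From the Compton formula Δλ = λ_C(1 - cos θ), we can solve for θ:

cos θ = 1 - Δλ/λ_C

Given:
- Δλ = 3.2513 pm
- λ_C = h/(m_e·c) ≈ 2.42631024 pm

cos θ = 1 - 3.2513/2.42631024
cos θ = 1 - 1.340018
cos θ = -0.340018

θ = arccos(-0.340018)
θ = 109.88°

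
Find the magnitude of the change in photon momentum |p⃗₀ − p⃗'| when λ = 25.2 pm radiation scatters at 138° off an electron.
4.5587e-23 kg·m/s

Photon momentum magnitude is p = h/λ.

Initial momentum:
p₀ = h/λ = 6.6261e-34/2.5200e-11 = 2.6294e-23 kg·m/s

After scattering:
λ' = λ + Δλ = 25.2 + 4.2294 = 29.4294 pm
p' = h/λ' = 6.6261e-34/2.9429e-11 = 2.2515e-23 kg·m/s

Momentum is a vector; the scattered photon's direction makes angle θ = 138° with the incident direction. The magnitude of the vector change Δp⃗ = p⃗₀ − p⃗' is found from the law of cosines:
|Δp⃗|² = p₀² + p'² − 2p₀p'cos θ
|Δp⃗|² = (2.6294e-23)² + (2.2515e-23)² − 2·2.6294e-23·2.2515e-23·cos(138°)
|Δp⃗| = 4.5587e-23 kg·m/s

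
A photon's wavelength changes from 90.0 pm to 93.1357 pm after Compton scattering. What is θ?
107.00°

First find the wavelength shift:
Δλ = λ' - λ = 93.1357 - 90.0 = 3.1357 pm

Using Δλ = λ_C(1 - cos θ), with λ_C = h/(m_e·c) ≈ 2.42631024 pm:
cos θ = 1 - Δλ/λ_C
cos θ = 1 - 3.1357/2.42631024
cos θ = -0.292374

θ = arccos(-0.292374)
θ = 107.00°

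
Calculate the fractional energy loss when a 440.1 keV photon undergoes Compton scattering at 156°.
0.6224 (or 62.24%)

Calculate initial and final photon energies:

Initial: E₀ = 440.1 keV → λ₀ = 2.8172 pm
Compton shift: Δλ = 4.6429 pm
Final wavelength: λ' = 7.4600 pm
Final energy: E' = 166.1978 keV

Fractional energy loss:
(E₀ - E')/E₀ = (440.1000 - 166.1978)/440.1000
= 273.9022/440.1000
= 0.6224
= 62.24%

(Intermediate values are shown rounded; full precision is carried through to the final answer.)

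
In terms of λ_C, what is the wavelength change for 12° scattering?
0.0219 λ_C

The Compton shift formula is:
Δλ = λ_C(1 - cos θ)

Dividing both sides by λ_C:
Δλ/λ_C = 1 - cos θ

For θ = 12°:
Δλ/λ_C = 1 - cos(12°)
Δλ/λ_C = 1 - 0.9781
Δλ/λ_C = 0.0219

This means the shift is 0.0219 × λ_C = 0.0530 pm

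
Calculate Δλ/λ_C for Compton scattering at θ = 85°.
0.9128 λ_C

The Compton shift formula is:
Δλ = λ_C(1 - cos θ)

Dividing both sides by λ_C:
Δλ/λ_C = 1 - cos θ

For θ = 85°:
Δλ/λ_C = 1 - cos(85°)
Δλ/λ_C = 1 - 0.0872
Δλ/λ_C = 0.9128

This means the shift is 0.9128 × λ_C = 2.2148 pm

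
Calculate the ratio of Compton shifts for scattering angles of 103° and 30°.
103° produces the larger shift by a factor of 9.143

Calculate both shifts using Δλ = λ_C(1 - cos θ):

For θ₁ = 30°:
Δλ₁ = 2.4263 × (1 - cos(30°))
Δλ₁ = 2.4263 × 0.1340
Δλ₁ = 0.3251 pm

For θ₂ = 103°:
Δλ₂ = 2.4263 × (1 - cos(103°))
Δλ₂ = 2.4263 × 1.2250
Δλ₂ = 2.9721 pm

The 103° angle produces the larger shift.
Ratio: 2.9721/0.3251 = 9.143

(Intermediate values are shown rounded; full precision is carried through to the final answer.)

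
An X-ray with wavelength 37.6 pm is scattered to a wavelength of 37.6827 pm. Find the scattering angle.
15.00°

First find the wavelength shift:
Δλ = λ' - λ = 37.6827 - 37.6 = 0.0827 pm

Using Δλ = λ_C(1 - cos θ), with λ_C = h/(m_e·c) ≈ 2.42631024 pm:
cos θ = 1 - Δλ/λ_C
cos θ = 1 - 0.0827/2.42631024
cos θ = 0.965915

θ = arccos(0.965915)
θ = 15.00°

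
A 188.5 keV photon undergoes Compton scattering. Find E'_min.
108.4723 keV (at θ = 180°)

The scattered photon has minimum energy when its wavelength is maximum, i.e., when the Compton shift Δλ = λ_C(1 − cos θ) is maximum. This occurs at θ = 180° (backscattering), giving Δλ_max = 2λ_C = 4.8526 pm.

Initial wavelength: λ₀ = hc/E₀ = 6.5774 pm
Maximum final wavelength: λ'_max = λ₀ + 2λ_C = 6.5774 + 4.8526 = 11.4300 pm
Minimum final energy: E'_min = hc/λ'_max = 108.4723 keV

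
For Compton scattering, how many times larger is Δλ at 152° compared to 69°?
152° produces the larger shift by a factor of 2.935

Calculate both shifts using Δλ = λ_C(1 - cos θ):

For θ₁ = 69°:
Δλ₁ = 2.4263 × (1 - cos(69°))
Δλ₁ = 2.4263 × 0.6416
Δλ₁ = 1.5568 pm

For θ₂ = 152°:
Δλ₂ = 2.4263 × (1 - cos(152°))
Δλ₂ = 2.4263 × 1.8829
Δλ₂ = 4.5686 pm

The 152° angle produces the larger shift.
Ratio: 4.5686/1.5568 = 2.935

(Intermediate values are shown rounded; full precision is carried through to the final answer.)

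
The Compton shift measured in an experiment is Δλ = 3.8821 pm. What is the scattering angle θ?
126.87°

From the Compton formula Δλ = λ_C(1 - cos θ), we can solve for θ:

cos θ = 1 - Δλ/λ_C

Given:
- Δλ = 3.8821 pm
- λ_C = h/(m_e·c) ≈ 2.42631024 pm

cos θ = 1 - 3.8821/2.42631024
cos θ = 1 - 1.600001
cos θ = -0.600001

θ = arccos(-0.600001)
θ = 126.87°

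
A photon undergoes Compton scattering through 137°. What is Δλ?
4.2008 pm

Using the Compton scattering formula:
Δλ = λ_C(1 - cos θ)

where λ_C = h/(m_e·c) ≈ 2.4263 pm is the Compton wavelength of an electron.

For θ = 137°:
cos(137°) = -0.7314
1 - cos(137°) = 1.7314

Δλ = 2.4263 × 1.7314
Δλ = 4.2008 pm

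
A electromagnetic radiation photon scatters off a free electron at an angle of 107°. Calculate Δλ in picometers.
3.1357 pm

Using the Compton scattering formula:
Δλ = λ_C(1 - cos θ)

where λ_C = h/(m_e·c) ≈ 2.4263 pm is the Compton wavelength of an electron.

For θ = 107°:
cos(107°) = -0.2924
1 - cos(107°) = 1.2924

Δλ = 2.4263 × 1.2924
Δλ = 3.1357 pm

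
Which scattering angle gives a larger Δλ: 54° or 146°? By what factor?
146° produces the larger shift by a factor of 4.437

Calculate both shifts using Δλ = λ_C(1 - cos θ):

For θ₁ = 54°:
Δλ₁ = 2.4263 × (1 - cos(54°))
Δλ₁ = 2.4263 × 0.4122
Δλ₁ = 1.0002 pm

For θ₂ = 146°:
Δλ₂ = 2.4263 × (1 - cos(146°))
Δλ₂ = 2.4263 × 1.8290
Δλ₂ = 4.4378 pm

The 146° angle produces the larger shift.
Ratio: 4.4378/1.0002 = 4.437

(Intermediate values are shown rounded; full precision is carried through to the final answer.)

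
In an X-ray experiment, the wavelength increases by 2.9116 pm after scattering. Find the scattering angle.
101.54°

From the Compton formula Δλ = λ_C(1 - cos θ), we can solve for θ:

cos θ = 1 - Δλ/λ_C

Given:
- Δλ = 2.9116 pm
- λ_C = h/(m_e·c) ≈ 2.42631024 pm

cos θ = 1 - 2.9116/2.42631024
cos θ = 1 - 1.200011
cos θ = -0.200011

θ = arccos(-0.200011)
θ = 101.54°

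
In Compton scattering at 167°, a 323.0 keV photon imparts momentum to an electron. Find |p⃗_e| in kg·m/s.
2.4804e-22 kg·m/s

The electron is initially at rest, so by conservation of momentum:
p⃗_e = p⃗₀ − p⃗'  (incident photon momentum minus scattered photon momentum)

Photon momentum magnitudes (p = h/λ = E/c):
λ₀ = hc/E₀ = 3.8385 pm → p₀ = h/λ₀ = 1.7262e-22 kg·m/s
Δλ = λ_C(1 − cos 167°) = 4.7904 pm
λ' = 8.6290 pm → p' = h/λ' = 7.6789e-23 kg·m/s

The scattered photon makes angle θ = 167° with the incident direction, so by the law of cosines:
|p⃗_e|² = p₀² + p'² − 2p₀p'cos θ
|p⃗_e|² = (1.7262e-22)² + (7.6789e-23)² − 2·1.7262e-22·7.6789e-23·cos(167°)
|p⃗_e| = 2.4804e-22 kg·m/s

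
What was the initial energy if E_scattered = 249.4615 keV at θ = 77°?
401.2999 keV

Convert final energy to wavelength (hc ≈ 1239.842 keV·pm):
λ' = hc/E' = 1239.842 / 249.4615 = 4.9701 pm

Calculate the Compton shift:
Δλ = λ_C(1 - cos(77°))
Δλ = 2.4263 × (1 - cos(77°))
Δλ = 1.8805 pm

Initial wavelength:
λ = λ' - Δλ = 4.9701 - 1.8805 = 3.0896 pm

Initial energy:
E = hc/λ = 1239.842 / 3.0896 = 401.2999 keV

(Intermediate values are shown rounded; full precision is carried through to the final answer.)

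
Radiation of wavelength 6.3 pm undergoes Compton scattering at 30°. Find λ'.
6.6251 pm

Using the Compton formula: λ' = λ + λ_C(1 − cos θ)

For θ = 30°, cos θ = √3/2 (exact) ≈ 0.8660, so:
1 − cos 30° = 1 − (√3/2) ≈ 0.1340

Δλ = λ_C × 0.1340 = 2.4263 × 0.1340 = 0.3251 pm

λ' = 6.3 + 0.3251 = 6.6251 pm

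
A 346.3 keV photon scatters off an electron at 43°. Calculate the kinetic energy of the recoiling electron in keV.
53.3367 keV

By energy conservation: K_e = E_initial - E_final

First find the scattered photon energy:
Initial wavelength: λ = hc/E = 3.5803 pm
Compton shift: Δλ = λ_C(1 - cos(43°)) = 0.6518 pm
Final wavelength: λ' = 3.5803 + 0.6518 = 4.2321 pm
Final photon energy: E' = hc/λ' = 292.9633 keV

Electron kinetic energy:
K_e = E - E' = 346.3000 - 292.9633 = 53.3367 keV

(Intermediate values are shown rounded; full precision is carried through to the final answer.)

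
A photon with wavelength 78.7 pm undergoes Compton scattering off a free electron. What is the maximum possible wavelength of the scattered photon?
83.5526 pm (at θ = 180°)

The Compton shift is Δλ = λ_C(1 − cos θ).

Since cos θ ranges from −1 to 1, the factor (1 − cos θ) ranges from 0 to 2; the maximum shift occurs at θ = 180° (backscattering):
Δλ_max = 2λ_C = 2 × 2.4263 pm = 4.8526 pm

Maximum scattered wavelength:
λ'_max = λ₀ + Δλ_max = 78.7 + 4.8526 = 83.5526 pm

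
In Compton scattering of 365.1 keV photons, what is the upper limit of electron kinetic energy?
214.7891 keV

Maximum energy transfer occurs at θ = 180° (backscattering).

Initial photon: E₀ = 365.1 keV → λ₀ = 3.3959 pm

Maximum Compton shift (at 180°):
Δλ_max = 2λ_C = 2 × 2.4263 = 4.8526 pm

Final wavelength:
λ' = 3.3959 + 4.8526 = 8.2485 pm

Minimum photon energy (maximum energy to electron):
E'_min = hc/λ' = 150.3109 keV

Maximum electron kinetic energy:
K_max = E₀ - E'_min = 365.1000 - 150.3109 = 214.7891 keV

(Intermediate values are shown rounded; full precision is carried through to the final answer.)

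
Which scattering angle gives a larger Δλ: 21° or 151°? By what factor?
151° produces the larger shift by a factor of 28.224

Calculate both shifts using Δλ = λ_C(1 - cos θ):

For θ₁ = 21°:
Δλ₁ = 2.4263 × (1 - cos(21°))
Δλ₁ = 2.4263 × 0.0664
Δλ₁ = 0.1612 pm

For θ₂ = 151°:
Δλ₂ = 2.4263 × (1 - cos(151°))
Δλ₂ = 2.4263 × 1.8746
Δλ₂ = 4.5484 pm

The 151° angle produces the larger shift.
Ratio: 4.5484/0.1612 = 28.224

(Intermediate values are shown rounded; full precision is carried through to the final answer.)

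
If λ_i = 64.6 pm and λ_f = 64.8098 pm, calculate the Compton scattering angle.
24.00°

First find the wavelength shift:
Δλ = λ' - λ = 64.8098 - 64.6 = 0.2098 pm

Using Δλ = λ_C(1 - cos θ), with λ_C = h/(m_e·c) ≈ 2.42631024 pm:
cos θ = 1 - Δλ/λ_C
cos θ = 1 - 0.2098/2.42631024
cos θ = 0.913531

θ = arccos(0.913531)
θ = 24.00°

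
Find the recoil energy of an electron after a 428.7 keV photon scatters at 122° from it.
240.9634 keV

By energy conservation: K_e = E_initial - E_final

First find the scattered photon energy:
Initial wavelength: λ = hc/E = 2.8921 pm
Compton shift: Δλ = λ_C(1 - cos(122°)) = 3.7121 pm
Final wavelength: λ' = 2.8921 + 3.7121 = 6.6042 pm
Final photon energy: E' = hc/λ' = 187.7366 keV

Electron kinetic energy:
K_e = E - E' = 428.7000 - 187.7366 = 240.9634 keV

(Intermediate values are shown rounded; full precision is carried through to the final answer.)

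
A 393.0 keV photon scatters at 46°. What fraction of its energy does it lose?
0.1902 (or 19.02%)

Calculate initial and final photon energies:

Initial: E₀ = 393.0 keV → λ₀ = 3.1548 pm
Compton shift: Δλ = 0.7409 pm
Final wavelength: λ' = 3.8957 pm
Final energy: E' = 318.2617 keV

Fractional energy loss:
(E₀ - E')/E₀ = (393.0000 - 318.2617)/393.0000
= 74.7383/393.0000
= 0.1902
= 19.02%

(Intermediate values are shown rounded; full precision is carried through to the final answer.)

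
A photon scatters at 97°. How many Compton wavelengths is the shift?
1.1219 λ_C

The Compton shift formula is:
Δλ = λ_C(1 - cos θ)

Dividing both sides by λ_C:
Δλ/λ_C = 1 - cos θ

For θ = 97°:
Δλ/λ_C = 1 - cos(97°)
Δλ/λ_C = 1 - -0.1219
Δλ/λ_C = 1.1219

This means the shift is 1.1219 × λ_C = 2.7220 pm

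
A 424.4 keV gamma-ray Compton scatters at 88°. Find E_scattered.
235.5756 keV

First convert energy to wavelength:
λ = hc/E, with hc ≈ 1239.842 keV·pm (i.e. 1239.842 eV·nm)

For E = 424.4 keV = 424400 eV:
λ = 1239.842 keV·pm / 424.4 keV
λ = 2.9214 pm

Calculate the Compton shift:
Δλ = λ_C(1 - cos(88°)) = 2.4263 × 0.9651
Δλ = 2.3416 pm

Final wavelength:
λ' = 2.9214 + 2.3416 = 5.2630 pm

Final energy:
E' = hc/λ' = 1239.842 / 5.2630 = 235.5756 keV

(Intermediate values are shown rounded; full precision is carried through to the final answer.)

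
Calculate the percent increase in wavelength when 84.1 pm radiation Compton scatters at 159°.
5.5784%

Calculate the Compton shift:
Δλ = λ_C(1 - cos(159°))
Δλ = 2.4263 × (1 - cos(159°))
Δλ = 2.4263 × 1.9336
Δλ = 4.6915 pm

Percentage change:
(Δλ/λ₀) × 100 = (4.6915/84.1) × 100
= 5.5784%

(Intermediate values are shown rounded; full precision is carried through to the final answer.)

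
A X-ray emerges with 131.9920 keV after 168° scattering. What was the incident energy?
269.8998 keV

Convert final energy to wavelength (hc ≈ 1239.842 keV·pm):
λ' = hc/E' = 1239.842 / 131.9920 = 9.3933 pm

Calculate the Compton shift:
Δλ = λ_C(1 - cos(168°))
Δλ = 2.4263 × (1 - cos(168°))
Δλ = 4.7996 pm

Initial wavelength:
λ = λ' - Δλ = 9.3933 - 4.7996 = 4.5937 pm

Initial energy:
E = hc/λ = 1239.842 / 4.5937 = 269.8998 keV

(Intermediate values are shown rounded; full precision is carried through to the final answer.)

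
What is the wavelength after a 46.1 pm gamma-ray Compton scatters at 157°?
50.7597 pm

Using the Compton scattering formula:
λ' = λ + Δλ = λ + λ_C(1 - cos θ)

Given:
- Initial wavelength λ = 46.1 pm
- Scattering angle θ = 157°
- Compton wavelength λ_C ≈ 2.4263 pm

Calculate the shift:
Δλ = 2.4263 × (1 - cos(157°))
Δλ = 2.4263 × 1.9205
Δλ = 4.6597 pm

Final wavelength:
λ' = 46.1 + 4.6597 = 50.7597 pm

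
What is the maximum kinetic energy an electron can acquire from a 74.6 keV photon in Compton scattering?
16.8590 keV

Maximum energy transfer occurs at θ = 180° (backscattering).

Initial photon: E₀ = 74.6 keV → λ₀ = 16.6199 pm

Maximum Compton shift (at 180°):
Δλ_max = 2λ_C = 2 × 2.4263 = 4.8526 pm

Final wavelength:
λ' = 16.6199 + 4.8526 = 21.4725 pm

Minimum photon energy (maximum energy to electron):
E'_min = hc/λ' = 57.7410 keV

Maximum electron kinetic energy:
K_max = E₀ - E'_min = 74.6000 - 57.7410 = 16.8590 keV

(Intermediate values are shown rounded; full precision is carried through to the final answer.)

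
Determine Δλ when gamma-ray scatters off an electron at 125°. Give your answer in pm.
3.8180 pm

Using the Compton scattering formula:
Δλ = λ_C(1 - cos θ)

where λ_C = h/(m_e·c) ≈ 2.4263 pm is the Compton wavelength of an electron.

For θ = 125°:
cos(125°) = -0.5736
1 - cos(125°) = 1.5736

Δλ = 2.4263 × 1.5736
Δλ = 3.8180 pm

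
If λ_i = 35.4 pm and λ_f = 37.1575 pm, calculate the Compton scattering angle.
74.00°

First find the wavelength shift:
Δλ = λ' - λ = 37.1575 - 35.4 = 1.7575 pm

Using Δλ = λ_C(1 - cos θ), with λ_C = h/(m_e·c) ≈ 2.42631024 pm:
cos θ = 1 - Δλ/λ_C
cos θ = 1 - 1.7575/2.42631024
cos θ = 0.275649

θ = arccos(0.275649)
θ = 74.00°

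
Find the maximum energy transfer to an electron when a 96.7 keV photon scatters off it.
26.5500 keV

Maximum energy transfer occurs at θ = 180° (backscattering).

Initial photon: E₀ = 96.7 keV → λ₀ = 12.8215 pm

Maximum Compton shift (at 180°):
Δλ_max = 2λ_C = 2 × 2.4263 = 4.8526 pm

Final wavelength:
λ' = 12.8215 + 4.8526 = 17.6742 pm

Minimum photon energy (maximum energy to electron):
E'_min = hc/λ' = 70.1500 keV

Maximum electron kinetic energy:
K_max = E₀ - E'_min = 96.7000 - 70.1500 = 26.5500 keV

(Intermediate values are shown rounded; full precision is carried through to the final answer.)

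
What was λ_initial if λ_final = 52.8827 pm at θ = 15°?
52.8000 pm

From λ' = λ + Δλ, we have λ = λ' - Δλ

First calculate the Compton shift:
Δλ = λ_C(1 - cos θ)
Δλ = 2.4263 × (1 - cos(15°))
Δλ = 2.4263 × 0.0341
Δλ = 0.0827 pm

Initial wavelength:
λ = λ' - Δλ
λ = 52.8827 - 0.0827
λ = 52.8000 pm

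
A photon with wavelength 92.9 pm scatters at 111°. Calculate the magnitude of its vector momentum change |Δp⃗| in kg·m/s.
1.1556e-23 kg·m/s

Photon momentum magnitude is p = h/λ.

Initial momentum:
p₀ = h/λ = 6.6261e-34/9.2900e-11 = 7.1325e-24 kg·m/s

After scattering:
λ' = λ + Δλ = 92.9 + 3.2958 = 96.1958 pm
p' = h/λ' = 6.6261e-34/9.6196e-11 = 6.8881e-24 kg·m/s

Momentum is a vector; the scattered photon's direction makes angle θ = 111° with the incident direction. The magnitude of the vector change Δp⃗ = p⃗₀ − p⃗' is found from the law of cosines:
|Δp⃗|² = p₀² + p'² − 2p₀p'cos θ
|Δp⃗|² = (7.1325e-24)² + (6.8881e-24)² − 2·7.1325e-24·6.8881e-24·cos(111°)
|Δp⃗| = 1.1556e-23 kg·m/s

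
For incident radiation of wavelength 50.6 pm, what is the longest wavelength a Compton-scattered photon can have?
55.4526 pm (at θ = 180°)

The Compton shift is Δλ = λ_C(1 − cos θ).

Since cos θ ranges from −1 to 1, the factor (1 − cos θ) ranges from 0 to 2; the maximum shift occurs at θ = 180° (backscattering):
Δλ_max = 2λ_C = 2 × 2.4263 pm = 4.8526 pm

Maximum scattered wavelength:
λ'_max = λ₀ + Δλ_max = 50.6 + 4.8526 = 55.4526 pm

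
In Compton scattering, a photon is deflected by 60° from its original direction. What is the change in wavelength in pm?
1.2132 pm

Using the Compton scattering formula:
Δλ = λ_C(1 - cos θ)

where λ_C = h/(m_e·c) ≈ 2.4263 pm is the Compton wavelength of an electron.

For θ = 60°:
cos(60°) = 0.5000
1 - cos(60°) = 0.5000

Δλ = 2.4263 × 0.5000
Δλ = 1.2132 pm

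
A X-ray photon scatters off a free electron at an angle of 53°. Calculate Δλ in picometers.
0.9661 pm

Using the Compton scattering formula:
Δλ = λ_C(1 - cos θ)

where λ_C = h/(m_e·c) ≈ 2.4263 pm is the Compton wavelength of an electron.

For θ = 53°:
cos(53°) = 0.6018
1 - cos(53°) = 0.3982

Δλ = 2.4263 × 0.3982
Δλ = 0.9661 pm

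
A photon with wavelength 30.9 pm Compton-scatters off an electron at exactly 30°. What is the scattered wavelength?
31.2251 pm

Using the Compton formula: λ' = λ + λ_C(1 − cos θ)

For θ = 30°, cos θ = √3/2 (exact) ≈ 0.8660, so:
1 − cos 30° = 1 − (√3/2) ≈ 0.1340

Δλ = λ_C × 0.1340 = 2.4263 × 0.1340 = 0.3251 pm

λ' = 30.9 + 0.3251 = 31.2251 pm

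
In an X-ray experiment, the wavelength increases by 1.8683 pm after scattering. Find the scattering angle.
76.70°

From the Compton formula Δλ = λ_C(1 - cos θ), we can solve for θ:

cos θ = 1 - Δλ/λ_C

Given:
- Δλ = 1.8683 pm
- λ_C = h/(m_e·c) ≈ 2.42631024 pm

cos θ = 1 - 1.8683/2.42631024
cos θ = 1 - 0.770017
cos θ = 0.229983

θ = arccos(0.229983)
θ = 76.70°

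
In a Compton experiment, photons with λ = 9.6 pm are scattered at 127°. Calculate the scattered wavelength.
13.4865 pm

Using the Compton scattering formula:
λ' = λ + Δλ = λ + λ_C(1 - cos θ)

Given:
- Initial wavelength λ = 9.6 pm
- Scattering angle θ = 127°
- Compton wavelength λ_C ≈ 2.4263 pm

Calculate the shift:
Δλ = 2.4263 × (1 - cos(127°))
Δλ = 2.4263 × 1.6018
Δλ = 3.8865 pm

Final wavelength:
λ' = 9.6 + 3.8865 = 13.4865 pm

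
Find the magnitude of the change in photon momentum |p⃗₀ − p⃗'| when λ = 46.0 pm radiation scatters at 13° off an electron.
3.2591e-24 kg·m/s

Photon momentum magnitude is p = h/λ.

Initial momentum:
p₀ = h/λ = 6.6261e-34/4.6000e-11 = 1.4405e-23 kg·m/s

After scattering:
λ' = λ + Δλ = 46.0 + 0.0622 = 46.0622 pm
p' = h/λ' = 6.6261e-34/4.6062e-11 = 1.4385e-23 kg·m/s

Momentum is a vector; the scattered photon's direction makes angle θ = 13° with the incident direction. The magnitude of the vector change Δp⃗ = p⃗₀ − p⃗' is found from the law of cosines:
|Δp⃗|² = p₀² + p'² − 2p₀p'cos θ
|Δp⃗|² = (1.4405e-23)² + (1.4385e-23)² − 2·1.4405e-23·1.4385e-23·cos(13°)
|Δp⃗| = 3.2591e-24 kg·m/s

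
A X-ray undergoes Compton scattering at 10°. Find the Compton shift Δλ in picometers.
0.0369 pm

Using the Compton scattering formula:
Δλ = λ_C(1 - cos θ)

where λ_C = h/(m_e·c) ≈ 2.4263 pm is the Compton wavelength of an electron.

For θ = 10°:
cos(10°) = 0.9848
1 - cos(10°) = 0.0152

Δλ = 2.4263 × 0.0152
Δλ = 0.0369 pm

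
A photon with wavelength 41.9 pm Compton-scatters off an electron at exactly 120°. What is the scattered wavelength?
45.5395 pm

Using the Compton formula: λ' = λ + λ_C(1 − cos θ)

For θ = 120°, cos θ = -1/2 (exact) = -0.5000, so:
1 − cos 120° = 1 − (-1/2) = 1.5000

Δλ = λ_C × 1.5000 = 2.4263 × 1.5000 = 3.6395 pm

λ' = 41.9 + 3.6395 = 45.5395 pm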